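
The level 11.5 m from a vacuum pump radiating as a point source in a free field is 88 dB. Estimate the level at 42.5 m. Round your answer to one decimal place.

76.6 dB

Spherical spreading from a point source gives a 20·log₁₀(r₂/r₁) drop.
L₂ = 88 − 20·log₁₀(42.5/11.5) = 88 − 11.354 = 76.65 dB.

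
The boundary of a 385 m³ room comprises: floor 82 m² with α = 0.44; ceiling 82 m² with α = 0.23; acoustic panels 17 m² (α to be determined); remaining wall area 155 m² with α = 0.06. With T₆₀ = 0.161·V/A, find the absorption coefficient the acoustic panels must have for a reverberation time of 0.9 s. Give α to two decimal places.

0.27

Required total absorption A = 0.161·385/0.9 = 68.87 m².
Absorption from the other surfaces = 82·0.44 + 82·0.23 + 155·0.06 = 64.24 m², so the acoustic panels must supply 4.63 m² over 17 m².
α = 4.63/17 = 0.272.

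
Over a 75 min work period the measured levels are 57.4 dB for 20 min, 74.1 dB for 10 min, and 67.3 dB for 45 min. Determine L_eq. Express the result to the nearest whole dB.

68 dB

L_eq = 10·log₁₀[(1/T)·Σ tᵢ·10^(Lᵢ/10)] with T = 75 min.
Σ tᵢ·10^(Lᵢ/10) = 20·10^(57.4/10) + 10·10^(74.1/10) + 45·10^(67.3/10) = 5.097e+08.
L_eq = 10·log₁₀(5.097e+08/75) = 68.32 dB.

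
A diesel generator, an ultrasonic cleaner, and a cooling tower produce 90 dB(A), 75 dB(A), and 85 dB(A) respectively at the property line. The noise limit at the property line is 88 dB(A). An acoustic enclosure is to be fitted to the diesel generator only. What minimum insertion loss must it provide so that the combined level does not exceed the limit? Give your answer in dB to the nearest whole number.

5 dB

Everything except the diesel generator sums to 10^(75/10) + 10^(85/10) = 3.479e+08 in linear terms, 85.41 dB(A).
To meet 88 dB(A) overall, the treated diesel generator may contribute at most 10^(88/10) − 3.479e+08 = 2.831e+08, i.e. 84.52 dB(A).
So the diesel generator must be reduced from 90 to 84.52 dB(A): IL = 5.48 dB.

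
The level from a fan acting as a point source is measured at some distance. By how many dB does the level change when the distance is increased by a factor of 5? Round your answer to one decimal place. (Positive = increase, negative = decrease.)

A point source loses 6 dB per doubling of distance; generally ΔL = −20·log₁₀(r₂/r₁).
ΔL = −20·log₁₀(5) = -13.98 dB.

-14.0 dB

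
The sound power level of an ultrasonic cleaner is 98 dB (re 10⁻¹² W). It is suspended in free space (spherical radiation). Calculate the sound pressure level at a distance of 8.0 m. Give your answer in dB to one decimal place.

The power spreads over a sphere of area 4π·r², so L_p = L_w − 10·log₁₀(4π·r²).
4π·r² = 804.2 m², 10·log₁₀ of that is 29.054 dB.
L_p = 98 − 29.054 = 68.95 dB.

68.9 dB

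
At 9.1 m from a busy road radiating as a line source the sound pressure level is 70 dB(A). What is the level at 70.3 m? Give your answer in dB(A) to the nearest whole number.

For a line source, L₂ = L₁ − 10·log₁₀(r₂/r₁).
L₂ = 70 − 10·log₁₀(70.3/9.1) = 70 − 8.879 = 61.12 dB(A).

61 dB(A)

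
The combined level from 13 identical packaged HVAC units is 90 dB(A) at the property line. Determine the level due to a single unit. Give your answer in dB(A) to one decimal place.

13 equal contributions raise the level by 10·log₁₀ 13 = 11.139 dB, so each unit alone gives 90 − 11.139.

78.9 dB(A)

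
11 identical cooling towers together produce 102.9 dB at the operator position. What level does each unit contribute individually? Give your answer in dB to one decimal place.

92.5 dB

11 equal contributions raise the level by 10·log₁₀ 11 = 10.414 dB, so each unit alone gives 102.9 − 10.414.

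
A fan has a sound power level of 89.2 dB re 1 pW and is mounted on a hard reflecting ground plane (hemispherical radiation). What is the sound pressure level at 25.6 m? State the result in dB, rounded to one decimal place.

53.1 dB

The power spreads over a hemisphere of area 2π·r², so L_p = L_w − 10·log₁₀(2π·r²).
2π·r² = 4118 m², 10·log₁₀ of that is 36.147 dB.
L_p = 89.2 − 36.147 = 53.05 dB.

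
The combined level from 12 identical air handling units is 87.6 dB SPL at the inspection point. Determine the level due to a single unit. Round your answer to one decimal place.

76.8 dB SPL

Dividing the total intensity by 12 lowers the level by 10·log₁₀ 12 = 10.792 dB: L₁ = 87.6 − 10.792.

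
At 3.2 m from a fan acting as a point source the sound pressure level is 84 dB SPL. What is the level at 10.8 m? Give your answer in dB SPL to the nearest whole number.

73 dB SPL

Spherical spreading from a point source gives a 20·log₁₀(r₂/r₁) drop.
L₂ = 84 − 20·log₁₀(10.8/3.2) = 84 − 10.565 = 73.43 dB SPL.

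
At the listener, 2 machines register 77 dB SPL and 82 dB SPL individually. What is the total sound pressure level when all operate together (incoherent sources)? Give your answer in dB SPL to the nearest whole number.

83 dB SPL

For uncorrelated sources the intensities add, so convert each level to linear form, sum, and take 10·log₁₀ of the total.
Σ 10^(L/10) = 10^(77/10) + 10^(82/10) = 2.086e+08.
L_total = 10·log₁₀(2.086e+08) = 83.19 dB SPL.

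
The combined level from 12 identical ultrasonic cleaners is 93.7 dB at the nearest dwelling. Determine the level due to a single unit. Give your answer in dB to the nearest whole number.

83 dB

Dividing the total intensity by 12 lowers the level by 10·log₁₀ 12 = 10.792 dB: L₁ = 93.7 − 10.792.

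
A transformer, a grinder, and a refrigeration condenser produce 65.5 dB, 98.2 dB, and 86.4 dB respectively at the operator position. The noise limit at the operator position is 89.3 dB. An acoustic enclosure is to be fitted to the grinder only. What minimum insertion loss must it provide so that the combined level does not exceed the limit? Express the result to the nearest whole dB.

Fixed contribution from the other sources: Σ 10^(L/10) = 10^(65.5/10) + 10^(86.4/10) = 4.401e+08 (86.44 dB).
To meet 89.3 dB overall, the treated grinder may contribute at most 10^(89.3/10) − 4.401e+08 = 4.111e+08, i.e. 86.14 dB.
So the grinder must be reduced from 98.2 to 86.14 dB: IL = 12.06 dB.

12 dB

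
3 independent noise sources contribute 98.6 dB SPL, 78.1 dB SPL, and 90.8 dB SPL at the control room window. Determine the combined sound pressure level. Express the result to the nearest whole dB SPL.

For uncorrelated sources the intensities add, so convert each level to linear form, sum, and take 10·log₁₀ of the total.
Σ 10^(L/10) = 10^(98.6/10) + 10^(78.1/10) + 10^(90.8/10) = 8.511e+09.
L_total = 10·log₁₀(8.511e+09) = 99.30 dB SPL.

99 dB SPL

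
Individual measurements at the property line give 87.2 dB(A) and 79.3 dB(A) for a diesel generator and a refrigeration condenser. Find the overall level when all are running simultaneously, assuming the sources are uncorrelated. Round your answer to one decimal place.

87.9 dB(A)

For uncorrelated sources the intensities add, so convert each level to linear form, sum, and take 10·log₁₀ of the total.
Σ 10^(L/10) = 10^(87.2/10) + 10^(79.3/10) = 6.099e+08.
L_total = 10·log₁₀(6.099e+08) = 87.85 dB(A).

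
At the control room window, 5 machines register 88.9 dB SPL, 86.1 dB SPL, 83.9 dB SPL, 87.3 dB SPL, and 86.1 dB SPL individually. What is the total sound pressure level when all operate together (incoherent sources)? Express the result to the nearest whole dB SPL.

Incoherent sources combine by intensity addition: L_total = 10·log₁₀(Σ 10^(L_i/10)).
Σ 10^(L/10) = 10^(88.9/10) + 10^(86.1/10) + 10^(83.9/10) + 10^(87.3/10) + 10^(86.1/10) = 2.374e+09.
L_total = 10·log₁₀(2.374e+09) = 93.75 dB SPL.

94 dB SPL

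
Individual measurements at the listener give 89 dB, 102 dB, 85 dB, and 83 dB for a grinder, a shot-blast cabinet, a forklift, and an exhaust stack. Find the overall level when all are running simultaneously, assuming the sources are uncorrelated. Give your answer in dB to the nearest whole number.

102 dB

For uncorrelated sources the intensities add, so convert each level to linear form, sum, and take 10·log₁₀ of the total.
Σ 10^(L/10) = 10^(89/10) + 10^(102/10) + 10^(85/10) + 10^(83/10) = 1.716e+10.
L_total = 10·log₁₀(1.716e+10) = 102.34 dB.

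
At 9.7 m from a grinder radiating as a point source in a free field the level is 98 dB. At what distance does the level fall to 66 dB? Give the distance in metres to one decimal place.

Point-source spreading drops the level by 20·log₁₀(r₂/r₁); inverting, r₂/r₁ = 10^(ΔL/20).
r₂ = 9.7·10^((98−66)/20) = 9.7·10^(32.0/20) = 386.16 m.

386.2 m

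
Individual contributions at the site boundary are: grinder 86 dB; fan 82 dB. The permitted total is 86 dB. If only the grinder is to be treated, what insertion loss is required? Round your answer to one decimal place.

Fixed contribution from the other source: Σ 10^(L/10) = 10^(82/10) = 1.585e+08 (82.00 dB).
To meet 86 dB overall, the treated grinder may contribute at most 10^(86/10) − 1.585e+08 = 2.396e+08, i.e. 83.80 dB.
So the grinder must be reduced from 86 to 83.80 dB: IL = 2.20 dB.

2.2 dB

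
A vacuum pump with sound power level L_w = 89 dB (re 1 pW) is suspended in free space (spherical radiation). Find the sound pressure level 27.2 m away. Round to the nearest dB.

49 dB

L_p = L_w − 10·log₁₀(4π·r²) with r = 27.2 m.
4π·r² = 9297 m², 10·log₁₀ of that is 39.683 dB.
L_p = 89 − 39.683 = 49.32 dB.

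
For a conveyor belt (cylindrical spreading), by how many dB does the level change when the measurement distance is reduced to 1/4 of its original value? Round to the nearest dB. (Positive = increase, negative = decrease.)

+6 dB

Line-source spreading: ΔL = −10·log₁₀(r₂/r₁).
ΔL = −10·log₁₀(0.25) = +6.02 dB.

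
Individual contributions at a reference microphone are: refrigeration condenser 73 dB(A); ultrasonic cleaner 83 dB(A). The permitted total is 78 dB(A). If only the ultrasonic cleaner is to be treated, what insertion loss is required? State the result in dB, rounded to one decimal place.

6.7 dB

Fixed contribution from the other source: Σ 10^(L/10) = 10^(73/10) = 1.995e+07 (73.00 dB(A)).
The limit corresponds to 10^(78/10) = 6.310e+07; subtracting the fixed part leaves 4.314e+07 for the ultrasonic cleaner, i.e. 76.35 dB(A).
Required insertion loss = 83 − 76.35 = 6.65 dB.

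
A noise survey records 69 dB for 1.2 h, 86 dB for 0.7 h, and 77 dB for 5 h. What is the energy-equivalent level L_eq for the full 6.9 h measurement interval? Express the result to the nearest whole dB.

The energy average is taken in the linear domain: L_eq = 10·log₁₀[(Σ tᵢ·10^(Lᵢ/10))/T], T = 6.9 h.
Σ tᵢ·10^(Lᵢ/10) = 1.2·10^(69/10) + 0.7·10^(86/10) + 5·10^(77/10) = 5.388e+08.
L_eq = 10·log₁₀(5.388e+08/6.9) = 78.93 dB.

79 dB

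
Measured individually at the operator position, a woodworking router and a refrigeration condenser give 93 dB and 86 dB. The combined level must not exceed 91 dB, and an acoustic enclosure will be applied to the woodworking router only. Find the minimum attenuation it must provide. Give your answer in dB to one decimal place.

Fixed contribution from the other source: Σ 10^(L/10) = 10^(86/10) = 3.981e+08 (86.00 dB).
To meet 91 dB overall, the treated woodworking router may contribute at most 10^(91/10) − 3.981e+08 = 8.608e+08, i.e. 89.35 dB.
So the woodworking router must be reduced from 93 to 89.35 dB: IL = 3.65 dB.

3.7 dB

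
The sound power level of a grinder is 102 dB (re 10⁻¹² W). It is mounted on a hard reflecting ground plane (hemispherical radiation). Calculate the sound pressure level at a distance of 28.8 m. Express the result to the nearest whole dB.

Free-field hemispherical radiation: L_p = L_w − 10·log₁₀(2π·r²), r = 28.8 m.
2π·r² = 5212 m², 10·log₁₀ of that is 37.170 dB.
L_p = 102 − 37.170 = 64.83 dB.

65 dB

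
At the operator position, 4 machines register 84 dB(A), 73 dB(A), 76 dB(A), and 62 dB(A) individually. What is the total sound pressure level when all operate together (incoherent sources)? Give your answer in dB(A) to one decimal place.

For uncorrelated sources the intensities add, so convert each level to linear form, sum, and take 10·log₁₀ of the total.
Σ 10^(L/10) = 10^(84/10) + 10^(73/10) + 10^(76/10) + 10^(62/10) = 3.125e+08.
L_total = 10·log₁₀(3.125e+08) = 84.95 dB(A).

84.9 dB(A)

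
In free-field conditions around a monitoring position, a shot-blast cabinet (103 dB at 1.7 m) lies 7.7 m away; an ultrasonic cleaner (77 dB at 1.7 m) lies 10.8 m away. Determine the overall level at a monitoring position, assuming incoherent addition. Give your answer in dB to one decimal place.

89.9 dB

Propagate each source to the receiver with L = L_ref − 20·log₁₀(r/r_ref), then add intensities.
shot-blast cabinet: 103 − 20·log₁₀(7.7/1.7) = 103 − 13.12 = 89.88 dB.
ultrasonic cleaner: 77 − 20·log₁₀(10.8/1.7) = 77 − 16.06 = 60.94 dB.
Σ 10^(L/10) = 9.738e+08 → L_total = 10·log₁₀(9.738e+08) = 89.88 dB.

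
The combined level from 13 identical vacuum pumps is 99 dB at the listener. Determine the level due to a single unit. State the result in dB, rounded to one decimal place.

For N identical incoherent sources L_total = L₁ + 10·log₁₀ N, so L₁ = 99 − 10·log₁₀(13) = 99 − 11.139.

87.9 dB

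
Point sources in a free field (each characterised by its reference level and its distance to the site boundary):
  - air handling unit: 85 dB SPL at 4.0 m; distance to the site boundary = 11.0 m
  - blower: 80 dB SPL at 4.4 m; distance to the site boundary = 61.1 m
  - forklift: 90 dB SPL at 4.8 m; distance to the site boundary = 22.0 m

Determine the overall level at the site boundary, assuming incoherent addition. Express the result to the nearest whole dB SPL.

80 dB SPL

First find each source's level at the receiver (point-source: −20·log₁₀(r/r_ref)), then combine on an intensity basis.
air handling unit: 85 − 20·log₁₀(11.0/4.0) = 85 − 8.79 = 76.21 dB SPL.
blower: 80 − 20·log₁₀(61.1/4.4) = 80 − 22.85 = 57.15 dB SPL.
forklift: 90 − 20·log₁₀(22.0/4.8) = 90 − 13.22 = 76.78 dB SPL.
Σ 10^(L/10) = 8.994e+07 → L_total = 10·log₁₀(8.994e+07) = 79.54 dB SPL.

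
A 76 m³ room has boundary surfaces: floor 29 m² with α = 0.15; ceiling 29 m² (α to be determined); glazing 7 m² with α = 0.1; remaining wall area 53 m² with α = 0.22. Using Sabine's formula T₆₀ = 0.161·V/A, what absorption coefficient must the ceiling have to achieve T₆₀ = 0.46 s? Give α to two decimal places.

Required total absorption A = 0.161·76/0.46 = 26.60 m².
Absorption from the other surfaces = 29·0.15 + 7·0.1 + 53·0.22 = 16.71 m², so the ceiling must supply 9.89 m² over 29 m².
α = 9.89/29 = 0.341.

0.34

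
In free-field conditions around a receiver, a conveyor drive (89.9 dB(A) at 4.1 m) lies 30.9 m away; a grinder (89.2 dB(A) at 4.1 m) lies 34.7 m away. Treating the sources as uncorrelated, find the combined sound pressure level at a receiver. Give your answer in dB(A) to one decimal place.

Apply inverse-square spreading to bring every level to the receiver, then sum 10^(L/10).
conveyor drive: 89.9 − 20·log₁₀(30.9/4.1) = 89.9 − 17.54 = 72.36 dB(A).
grinder: 89.2 − 20·log₁₀(34.7/4.1) = 89.2 − 18.55 = 70.65 dB(A).
Σ 10^(L/10) = 2.882e+07 → L_total = 10·log₁₀(2.882e+07) = 74.60 dB(A).

74.6 dB(A)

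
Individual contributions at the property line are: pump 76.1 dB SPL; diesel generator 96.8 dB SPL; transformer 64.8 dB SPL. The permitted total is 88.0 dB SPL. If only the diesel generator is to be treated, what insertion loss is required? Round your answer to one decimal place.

Fixed contribution from the other sources: Σ 10^(L/10) = 10^(76.1/10) + 10^(64.8/10) = 4.376e+07 (76.41 dB SPL).
To meet 88.0 dB SPL overall, the treated diesel generator may contribute at most 10^(88.0/10) − 4.376e+07 = 5.872e+08, i.e. 87.69 dB SPL.
Required insertion loss = 96.8 − 87.69 = 9.11 dB.

9.1 dB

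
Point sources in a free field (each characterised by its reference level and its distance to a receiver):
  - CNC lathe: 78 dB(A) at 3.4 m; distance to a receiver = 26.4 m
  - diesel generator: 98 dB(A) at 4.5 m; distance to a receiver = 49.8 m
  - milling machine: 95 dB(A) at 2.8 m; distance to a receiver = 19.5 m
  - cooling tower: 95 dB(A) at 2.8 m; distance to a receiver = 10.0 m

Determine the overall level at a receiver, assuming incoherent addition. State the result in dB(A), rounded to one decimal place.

85.6 dB(A)

First find each source's level at the receiver (point-source: −20·log₁₀(r/r_ref)), then combine on an intensity basis.
CNC lathe: 78 − 20·log₁₀(26.4/3.4) = 78 − 17.80 = 60.20 dB(A).
diesel generator: 98 − 20·log₁₀(49.8/4.5) = 98 − 20.88 = 77.12 dB(A).
milling machine: 95 − 20·log₁₀(19.5/2.8) = 95 − 16.86 = 78.14 dB(A).
cooling tower: 95 − 20·log₁₀(10.0/2.8) = 95 − 11.06 = 83.94 dB(A).
Σ 10^(L/10) = 3.657e+08 → L_total = 10·log₁₀(3.657e+08) = 85.63 dB(A).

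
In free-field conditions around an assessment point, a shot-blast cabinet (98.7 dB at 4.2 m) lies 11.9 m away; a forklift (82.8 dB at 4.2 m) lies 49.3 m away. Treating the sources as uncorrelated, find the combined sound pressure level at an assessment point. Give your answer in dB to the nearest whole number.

90 dB

First find each source's level at the receiver (point-source: −20·log₁₀(r/r_ref)), then combine on an intensity basis.
shot-blast cabinet: 98.7 − 20·log₁₀(11.9/4.2) = 98.7 − 9.05 = 89.65 dB.
forklift: 82.8 − 20·log₁₀(49.3/4.2) = 82.8 − 21.39 = 61.41 dB.
Σ 10^(L/10) = 9.248e+08 → L_total = 10·log₁₀(9.248e+08) = 89.66 dB.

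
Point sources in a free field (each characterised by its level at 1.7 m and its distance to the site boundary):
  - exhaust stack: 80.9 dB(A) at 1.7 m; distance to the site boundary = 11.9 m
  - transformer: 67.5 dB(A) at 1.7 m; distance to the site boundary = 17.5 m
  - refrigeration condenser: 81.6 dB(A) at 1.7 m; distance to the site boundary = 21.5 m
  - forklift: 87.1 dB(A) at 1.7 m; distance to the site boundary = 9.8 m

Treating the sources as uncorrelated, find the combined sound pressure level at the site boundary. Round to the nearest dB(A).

73 dB(A)

Propagate each source to the receiver with L = L_ref − 20·log₁₀(r/r_ref), then add intensities.
exhaust stack: 80.9 − 20·log₁₀(11.9/1.7) = 80.9 − 16.90 = 64.00 dB(A).
transformer: 67.5 − 20·log₁₀(17.5/1.7) = 67.5 − 20.25 = 47.25 dB(A).
refrigeration condenser: 81.6 − 20·log₁₀(21.5/1.7) = 81.6 − 22.04 = 59.56 dB(A).
forklift: 87.1 − 20·log₁₀(9.8/1.7) = 87.1 − 15.22 = 71.88 dB(A).
Σ 10^(L/10) = 1.890e+07 → L_total = 10·log₁₀(1.890e+07) = 72.76 dB(A).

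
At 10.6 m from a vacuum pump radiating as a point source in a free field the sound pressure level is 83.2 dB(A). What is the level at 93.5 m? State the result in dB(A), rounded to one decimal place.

For a point source, L₂ = L₁ − 20·log₁₀(r₂/r₁).
L₂ = 83.2 − 20·log₁₀(93.5/10.6) = 83.2 − 18.910 = 64.29 dB(A).

64.3 dB(A)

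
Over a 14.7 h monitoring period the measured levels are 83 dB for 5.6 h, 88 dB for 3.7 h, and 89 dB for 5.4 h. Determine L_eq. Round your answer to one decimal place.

L_eq = 10·log₁₀[(1/T)·Σ tᵢ·10^(Lᵢ/10)] with T = 14.7 h.
Σ tᵢ·10^(Lᵢ/10) = 5.6·10^(83/10) + 3.7·10^(88/10) + 5.4·10^(89/10) = 7.741e+09.
L_eq = 10·log₁₀(7.741e+09/14.7) = 87.21 dB.

87.2 dB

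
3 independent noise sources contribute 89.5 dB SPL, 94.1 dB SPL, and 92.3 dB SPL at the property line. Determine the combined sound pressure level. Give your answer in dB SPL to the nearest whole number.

Incoherent sources combine by intensity addition: L_total = 10·log₁₀(Σ 10^(L_i/10)).
Σ 10^(L/10) = 10^(89.5/10) + 10^(94.1/10) + 10^(92.3/10) = 5.160e+09.
L_total = 10·log₁₀(5.160e+09) = 97.13 dB SPL.

97 dB SPL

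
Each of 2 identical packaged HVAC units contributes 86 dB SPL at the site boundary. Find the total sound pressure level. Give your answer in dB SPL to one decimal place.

89.0 dB SPL

N identical incoherent sources raise the level by 10·log₁₀ N.
L_total = 86 + 10·log₁₀(2) = 86 + 3.010 = 89.01 dB SPL.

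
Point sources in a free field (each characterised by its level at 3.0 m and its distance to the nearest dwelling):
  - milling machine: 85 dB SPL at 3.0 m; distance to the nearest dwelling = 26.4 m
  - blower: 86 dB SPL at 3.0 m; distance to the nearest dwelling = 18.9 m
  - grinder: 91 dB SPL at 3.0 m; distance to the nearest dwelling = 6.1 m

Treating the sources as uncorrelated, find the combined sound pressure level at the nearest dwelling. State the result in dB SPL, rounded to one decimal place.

85.0 dB SPL

Propagate each source to the receiver with L = L_ref − 20·log₁₀(r/r_ref), then add intensities.
milling machine: 85 − 20·log₁₀(26.4/3.0) = 85 − 18.89 = 66.11 dB SPL.
blower: 86 − 20·log₁₀(18.9/3.0) = 86 − 15.99 = 70.01 dB SPL.
grinder: 91 − 20·log₁₀(6.1/3.0) = 91 − 6.16 = 84.84 dB SPL.
Σ 10^(L/10) = 3.186e+08 → L_total = 10·log₁₀(3.186e+08) = 85.03 dB SPL.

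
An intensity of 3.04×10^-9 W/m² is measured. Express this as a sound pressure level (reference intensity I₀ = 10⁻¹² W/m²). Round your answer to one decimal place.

Dividing by I₀ shifts the exponent by 12: I/I₀ = 3.04×10^3.
L = 10·(0.4829 + 3) = 34.83 dB.

34.8 dB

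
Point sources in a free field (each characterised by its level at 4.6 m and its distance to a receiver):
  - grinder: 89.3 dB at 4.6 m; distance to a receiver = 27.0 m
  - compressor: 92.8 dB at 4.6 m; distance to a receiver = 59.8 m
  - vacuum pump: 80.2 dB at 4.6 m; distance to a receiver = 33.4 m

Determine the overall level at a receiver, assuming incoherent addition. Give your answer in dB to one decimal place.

Propagate each source to the receiver with L = L_ref − 20·log₁₀(r/r_ref), then add intensities.
grinder: 89.3 − 20·log₁₀(27.0/4.6) = 89.3 − 15.37 = 73.93 dB.
compressor: 92.8 − 20·log₁₀(59.8/4.6) = 92.8 − 22.28 = 70.52 dB.
vacuum pump: 80.2 − 20·log₁₀(33.4/4.6) = 80.2 − 17.22 = 62.98 dB.
Σ 10^(L/10) = 3.797e+07 → L_total = 10·log₁₀(3.797e+07) = 75.79 dB.

75.8 dB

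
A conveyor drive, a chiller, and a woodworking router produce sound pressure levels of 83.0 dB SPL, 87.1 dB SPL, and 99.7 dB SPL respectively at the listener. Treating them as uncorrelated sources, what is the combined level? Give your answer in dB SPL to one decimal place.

Incoherent sources combine by intensity addition: L_total = 10·log₁₀(Σ 10^(L_i/10)).
Σ 10^(L/10) = 10^(83.0/10) + 10^(87.1/10) + 10^(99.7/10) = 1.004e+10.
L_total = 10·log₁₀(1.004e+10) = 100.02 dB SPL.

100.0 dB SPL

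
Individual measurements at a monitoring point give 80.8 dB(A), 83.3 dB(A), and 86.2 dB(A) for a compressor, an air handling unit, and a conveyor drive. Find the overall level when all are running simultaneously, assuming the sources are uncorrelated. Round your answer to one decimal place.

88.8 dB(A)

Incoherent sources combine by intensity addition: L_total = 10·log₁₀(Σ 10^(L_i/10)).
Σ 10^(L/10) = 10^(80.8/10) + 10^(83.3/10) + 10^(86.2/10) = 7.509e+08.
L_total = 10·log₁₀(7.509e+08) = 88.76 dB(A).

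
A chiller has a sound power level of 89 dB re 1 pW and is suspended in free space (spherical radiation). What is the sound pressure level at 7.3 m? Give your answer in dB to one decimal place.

60.7 dB

L_p = L_w − 10·log₁₀(4π·r²) with r = 7.3 m.
4π·r² = 669.7 m², 10·log₁₀ of that is 28.259 dB.
L_p = 89 − 28.259 = 60.74 dB.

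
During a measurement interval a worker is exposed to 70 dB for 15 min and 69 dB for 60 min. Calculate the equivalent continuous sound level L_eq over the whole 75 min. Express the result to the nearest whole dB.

69 dB

The energy average is taken in the linear domain: L_eq = 10·log₁₀[(Σ tᵢ·10^(Lᵢ/10))/T], T = 75 min.
Σ tᵢ·10^(Lᵢ/10) = 15·10^(70/10) + 60·10^(69/10) = 6.266e+08.
L_eq = 10·log₁₀(6.266e+08/75) = 69.22 dB.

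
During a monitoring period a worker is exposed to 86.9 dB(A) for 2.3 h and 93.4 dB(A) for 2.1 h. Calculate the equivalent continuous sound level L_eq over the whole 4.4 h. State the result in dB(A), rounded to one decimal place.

91.1 dB(A)

L_eq = 10·log₁₀[(1/T)·Σ tᵢ·10^(Lᵢ/10)] with T = 4.4 h.
Σ tᵢ·10^(Lᵢ/10) = 2.3·10^(86.9/10) + 2.1·10^(93.4/10) = 5.721e+09.
L_eq = 10·log₁₀(5.721e+09/4.4) = 91.14 dB(A).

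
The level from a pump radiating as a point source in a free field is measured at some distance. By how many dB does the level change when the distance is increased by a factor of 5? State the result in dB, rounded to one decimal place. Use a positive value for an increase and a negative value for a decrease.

A point source loses 6 dB per doubling of distance; generally ΔL = −20·log₁₀(r₂/r₁).
ΔL = −20·log₁₀(5) = -13.98 dB.

-14.0 dB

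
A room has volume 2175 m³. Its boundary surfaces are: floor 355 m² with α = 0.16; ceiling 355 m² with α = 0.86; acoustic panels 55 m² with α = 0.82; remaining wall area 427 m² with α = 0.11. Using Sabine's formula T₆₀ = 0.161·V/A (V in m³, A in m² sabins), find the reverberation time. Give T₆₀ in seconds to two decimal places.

Total absorption A = 355·0.16 + 355·0.86 + 55·0.82 + 427·0.11 = 454.17 m² sabins.
T₆₀ = 0.161 × 2175 / 454.17 = 0.771 s.

0.77 s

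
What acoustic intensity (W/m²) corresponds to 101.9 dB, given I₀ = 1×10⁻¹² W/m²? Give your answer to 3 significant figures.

I/I₀ = 10^(101.9/10) = 1.549e+10, so I = 1.549e+10 × 10⁻¹² W/m².

0.0155 W/m²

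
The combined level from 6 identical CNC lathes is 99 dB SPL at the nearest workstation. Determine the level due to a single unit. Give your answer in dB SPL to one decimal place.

91.2 dB SPL

For N identical incoherent sources L_total = L₁ + 10·log₁₀ N, so L₁ = 99 − 10·log₁₀(6) = 99 − 7.782.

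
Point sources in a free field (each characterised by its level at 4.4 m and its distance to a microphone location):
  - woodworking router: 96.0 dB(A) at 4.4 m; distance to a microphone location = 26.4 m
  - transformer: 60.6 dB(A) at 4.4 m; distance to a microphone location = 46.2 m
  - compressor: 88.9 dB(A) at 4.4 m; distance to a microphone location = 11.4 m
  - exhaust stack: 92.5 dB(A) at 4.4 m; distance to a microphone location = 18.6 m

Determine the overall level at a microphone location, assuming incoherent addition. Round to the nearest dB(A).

85 dB(A)

First find each source's level at the receiver (point-source: −20·log₁₀(r/r_ref)), then combine on an intensity basis.
woodworking router: 96.0 − 20·log₁₀(26.4/4.4) = 96.0 − 15.56 = 80.44 dB(A).
transformer: 60.6 − 20·log₁₀(46.2/4.4) = 60.6 − 20.42 = 40.18 dB(A).
compressor: 88.9 − 20·log₁₀(11.4/4.4) = 88.9 − 8.27 = 80.63 dB(A).
exhaust stack: 92.5 − 20·log₁₀(18.6/4.4) = 92.5 − 12.52 = 79.98 dB(A).
Σ 10^(L/10) = 3.257e+08 → L_total = 10·log₁₀(3.257e+08) = 85.13 dB(A).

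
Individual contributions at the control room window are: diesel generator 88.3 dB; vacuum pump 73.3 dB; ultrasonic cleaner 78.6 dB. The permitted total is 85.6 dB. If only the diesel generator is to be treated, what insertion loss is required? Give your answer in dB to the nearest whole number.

Fixed contribution from the other sources: Σ 10^(L/10) = 10^(73.3/10) + 10^(78.6/10) = 9.382e+07 (79.72 dB).
To meet 85.6 dB overall, the treated diesel generator may contribute at most 10^(85.6/10) − 9.382e+07 = 2.693e+08, i.e. 84.30 dB.
Required insertion loss = 88.3 − 84.30 = 4.00 dB.

4 dB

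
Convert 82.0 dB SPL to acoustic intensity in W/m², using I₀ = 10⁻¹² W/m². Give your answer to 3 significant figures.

I = I₀·10^(L/10) = 10⁻¹² × 10^(82.0/10) = 10^(-3.800).

0.000158 W/m²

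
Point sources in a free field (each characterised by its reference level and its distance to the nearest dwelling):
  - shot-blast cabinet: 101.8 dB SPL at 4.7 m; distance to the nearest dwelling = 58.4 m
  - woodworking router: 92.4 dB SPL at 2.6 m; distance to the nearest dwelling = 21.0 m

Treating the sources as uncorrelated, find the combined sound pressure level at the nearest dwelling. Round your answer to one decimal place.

81.0 dB SPL

First find each source's level at the receiver (point-source: −20·log₁₀(r/r_ref)), then combine on an intensity basis.
shot-blast cabinet: 101.8 − 20·log₁₀(58.4/4.7) = 101.8 − 21.89 = 79.91 dB SPL.
woodworking router: 92.4 − 20·log₁₀(21.0/2.6) = 92.4 − 18.14 = 74.26 dB SPL.
Σ 10^(L/10) = 1.247e+08 → L_total = 10·log₁₀(1.247e+08) = 80.96 dB SPL.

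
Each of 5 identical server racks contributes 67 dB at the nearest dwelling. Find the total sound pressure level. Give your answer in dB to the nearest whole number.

74 dB

N identical incoherent sources raise the level by 10·log₁₀ N.
L_total = 67 + 10·log₁₀(5) = 67 + 6.990 = 73.99 dB.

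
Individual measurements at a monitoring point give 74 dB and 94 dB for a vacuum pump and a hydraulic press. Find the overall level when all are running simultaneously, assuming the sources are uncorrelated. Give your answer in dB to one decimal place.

94.0 dB

Incoherent sources combine by intensity addition: L_total = 10·log₁₀(Σ 10^(L_i/10)).
Σ 10^(L/10) = 10^(74/10) + 10^(94/10) = 2.537e+09.
L_total = 10·log₁₀(2.537e+09) = 94.04 dB.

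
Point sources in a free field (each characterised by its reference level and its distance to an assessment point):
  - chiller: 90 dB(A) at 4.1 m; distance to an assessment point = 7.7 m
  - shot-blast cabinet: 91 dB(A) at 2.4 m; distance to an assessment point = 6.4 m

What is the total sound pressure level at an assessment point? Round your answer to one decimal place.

First find each source's level at the receiver (point-source: −20·log₁₀(r/r_ref)), then combine on an intensity basis.
chiller: 90 − 20·log₁₀(7.7/4.1) = 90 − 5.47 = 84.53 dB(A).
shot-blast cabinet: 91 − 20·log₁₀(6.4/2.4) = 91 − 8.52 = 82.48 dB(A).
Σ 10^(L/10) = 4.606e+08 → L_total = 10·log₁₀(4.606e+08) = 86.63 dB(A).

86.6 dB(A)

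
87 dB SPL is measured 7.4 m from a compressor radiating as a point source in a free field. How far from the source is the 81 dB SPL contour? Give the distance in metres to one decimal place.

The 6.0 dB drop corresponds to a distance ratio of 10^(6.0/20) for a point source.
r₂ = 7.4·10^((87−81)/20) = 7.4·10^(6.0/20) = 14.76 m.

14.8 m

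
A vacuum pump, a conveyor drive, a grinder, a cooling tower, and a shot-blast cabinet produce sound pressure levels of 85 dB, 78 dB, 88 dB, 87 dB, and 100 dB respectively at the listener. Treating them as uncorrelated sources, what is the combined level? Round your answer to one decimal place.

100.6 dB

Incoherent sources combine by intensity addition: L_total = 10·log₁₀(Σ 10^(L_i/10)).
Σ 10^(L/10) = 10^(85/10) + 10^(78/10) + 10^(88/10) + 10^(87/10) + 10^(100/10) = 1.151e+10.
L_total = 10·log₁₀(1.151e+10) = 100.61 dB.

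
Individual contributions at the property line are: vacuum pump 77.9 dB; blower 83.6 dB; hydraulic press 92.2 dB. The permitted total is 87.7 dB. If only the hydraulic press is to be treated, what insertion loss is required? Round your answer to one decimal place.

7.5 dB

Everything except the hydraulic press sums to 10^(77.9/10) + 10^(83.6/10) = 2.907e+08 in linear terms, 84.64 dB.
To meet 87.7 dB overall, the treated hydraulic press may contribute at most 10^(87.7/10) − 2.907e+08 = 2.981e+08, i.e. 84.74 dB.
Required insertion loss = 92.2 − 84.74 = 7.46 dB.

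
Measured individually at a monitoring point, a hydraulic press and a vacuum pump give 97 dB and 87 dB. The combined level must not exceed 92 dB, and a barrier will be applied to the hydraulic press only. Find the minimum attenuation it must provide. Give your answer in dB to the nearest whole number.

7 dB

Fixed contribution from the other source: Σ 10^(L/10) = 10^(87/10) = 5.012e+08 (87.00 dB).
The limit corresponds to 10^(92/10) = 1.585e+09; subtracting the fixed part leaves 1.084e+09 for the hydraulic press, i.e. 90.35 dB.
So the hydraulic press must be reduced from 97 to 90.35 dB: IL = 6.65 dB.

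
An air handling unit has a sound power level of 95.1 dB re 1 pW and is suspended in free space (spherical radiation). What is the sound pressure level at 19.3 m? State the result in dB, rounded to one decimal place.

L_p = L_w − 10·log₁₀(4π·r²) with r = 19.3 m.
4π·r² = 4681 m², 10·log₁₀ of that is 36.703 dB.
L_p = 95.1 − 36.703 = 58.40 dB.

58.4 dB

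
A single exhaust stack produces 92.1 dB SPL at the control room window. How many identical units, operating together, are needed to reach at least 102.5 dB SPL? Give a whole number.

The shortfall is 102.5 − 92.1 = 10.4 dB, and N units add 10·log₁₀ N, so need 10·log₁₀ N ≥ 10.4.
N ≥ 10^(10.4/10) = 10.965, so N = 11.

11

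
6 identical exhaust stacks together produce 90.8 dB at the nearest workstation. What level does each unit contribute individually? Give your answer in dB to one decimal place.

83.0 dB

For N identical incoherent sources L_total = L₁ + 10·log₁₀ N, so L₁ = 90.8 − 10·log₁₀(6) = 90.8 − 7.782.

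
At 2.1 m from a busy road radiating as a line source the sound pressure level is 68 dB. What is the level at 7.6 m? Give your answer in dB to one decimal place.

62.4 dB

Cylindrical spreading from a line source gives a 10·log₁₀(r₂/r₁) drop.
L₂ = 68 − 10·log₁₀(7.6/2.1) = 68 − 5.586 = 62.41 dB.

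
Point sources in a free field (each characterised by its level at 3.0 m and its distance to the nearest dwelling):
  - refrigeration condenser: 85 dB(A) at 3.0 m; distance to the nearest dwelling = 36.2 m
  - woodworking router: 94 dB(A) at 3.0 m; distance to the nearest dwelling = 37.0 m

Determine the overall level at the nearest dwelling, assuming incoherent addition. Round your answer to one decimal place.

72.7 dB(A)

First find each source's level at the receiver (point-source: −20·log₁₀(r/r_ref)), then combine on an intensity basis.
refrigeration condenser: 85 − 20·log₁₀(36.2/3.0) = 85 − 21.63 = 63.37 dB(A).
woodworking router: 94 − 20·log₁₀(37.0/3.0) = 94 − 21.82 = 72.18 dB(A).
Σ 10^(L/10) = 1.869e+07 → L_total = 10·log₁₀(1.869e+07) = 72.72 dB(A).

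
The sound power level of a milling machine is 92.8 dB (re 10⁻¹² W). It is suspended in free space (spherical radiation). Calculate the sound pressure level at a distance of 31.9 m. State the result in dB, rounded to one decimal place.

Free-field spherical radiation: L_p = L_w − 10·log₁₀(4π·r²), r = 31.9 m.
4π·r² = 1.279e+04 m², 10·log₁₀ of that is 41.068 dB.
L_p = 92.8 − 41.068 = 51.73 dB.

51.7 dB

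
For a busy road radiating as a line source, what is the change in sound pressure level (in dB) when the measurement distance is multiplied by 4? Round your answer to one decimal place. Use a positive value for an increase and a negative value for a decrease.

-6.0 dB

A line source loses 3 dB per doubling of distance; generally ΔL = −10·log₁₀(r₂/r₁).
ΔL = −10·log₁₀(4) = -6.02 dB.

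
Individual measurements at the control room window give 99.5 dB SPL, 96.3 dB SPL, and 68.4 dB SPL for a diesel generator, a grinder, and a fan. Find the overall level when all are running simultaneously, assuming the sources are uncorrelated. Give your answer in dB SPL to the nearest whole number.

101 dB SPL

For uncorrelated sources the intensities add, so convert each level to linear form, sum, and take 10·log₁₀ of the total.
Σ 10^(L/10) = 10^(99.5/10) + 10^(96.3/10) + 10^(68.4/10) = 1.319e+10.
L_total = 10·log₁₀(1.319e+10) = 101.20 dB SPL.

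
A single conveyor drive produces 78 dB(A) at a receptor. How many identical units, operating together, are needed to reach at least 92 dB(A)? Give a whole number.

26

N identical sources give L₁ + 10·log₁₀ N, so require 10·log₁₀ N ≥ 92 − 78 = 14.0 dB.
N ≥ 10^(14.0/10) = 25.119, so N = 26.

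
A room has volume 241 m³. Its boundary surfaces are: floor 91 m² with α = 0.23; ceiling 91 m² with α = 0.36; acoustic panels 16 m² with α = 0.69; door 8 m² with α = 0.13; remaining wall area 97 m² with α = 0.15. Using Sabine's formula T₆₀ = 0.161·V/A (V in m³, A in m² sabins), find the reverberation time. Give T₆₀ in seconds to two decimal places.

0.48 s

Summing Sᵢαᵢ: 91·0.23 + 91·0.36 + 16·0.69 + 8·0.13 + 97·0.15 = 80.32 m².
T₆₀ = 0.161·V/A = 0.161·241/80.32 = 0.483 s.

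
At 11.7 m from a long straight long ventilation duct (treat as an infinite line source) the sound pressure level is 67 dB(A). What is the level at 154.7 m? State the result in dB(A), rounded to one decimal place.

For a line source, L₂ = L₁ − 10·log₁₀(r₂/r₁).
L₂ = 67 − 10·log₁₀(154.7/11.7) = 67 − 11.213 = 55.79 dB(A).

55.8 dB(A)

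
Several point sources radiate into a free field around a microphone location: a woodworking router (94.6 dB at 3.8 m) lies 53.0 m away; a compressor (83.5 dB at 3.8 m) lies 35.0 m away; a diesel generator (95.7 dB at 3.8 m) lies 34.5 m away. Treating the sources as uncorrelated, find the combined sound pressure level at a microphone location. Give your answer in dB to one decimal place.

Propagate each source to the receiver with L = L_ref − 20·log₁₀(r/r_ref), then add intensities.
woodworking router: 94.6 − 20·log₁₀(53.0/3.8) = 94.6 − 22.89 = 71.71 dB.
compressor: 83.5 − 20·log₁₀(35.0/3.8) = 83.5 − 19.29 = 64.21 dB.
diesel generator: 95.7 − 20·log₁₀(34.5/3.8) = 95.7 − 19.16 = 76.54 dB.
Σ 10^(L/10) = 6.254e+07 → L_total = 10·log₁₀(6.254e+07) = 77.96 dB.

78.0 dB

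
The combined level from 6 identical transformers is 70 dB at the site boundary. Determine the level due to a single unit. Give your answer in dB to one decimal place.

62.2 dB

For N identical incoherent sources L_total = L₁ + 10·log₁₀ N, so L₁ = 70 − 10·log₁₀(6) = 70 − 7.782.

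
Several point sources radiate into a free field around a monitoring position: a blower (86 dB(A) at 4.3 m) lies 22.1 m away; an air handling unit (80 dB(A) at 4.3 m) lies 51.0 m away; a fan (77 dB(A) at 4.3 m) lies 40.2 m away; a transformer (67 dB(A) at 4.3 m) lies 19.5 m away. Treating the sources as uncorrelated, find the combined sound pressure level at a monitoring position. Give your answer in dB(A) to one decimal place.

Apply inverse-square spreading to bring every level to the receiver, then sum 10^(L/10).
blower: 86 − 20·log₁₀(22.1/4.3) = 86 − 14.22 = 71.78 dB(A).
air handling unit: 80 − 20·log₁₀(51.0/4.3) = 80 − 21.48 = 58.52 dB(A).
fan: 77 − 20·log₁₀(40.2/4.3) = 77 − 19.42 = 57.58 dB(A).
transformer: 67 − 20·log₁₀(19.5/4.3) = 67 − 13.13 = 53.87 dB(A).
Σ 10^(L/10) = 1.660e+07 → L_total = 10·log₁₀(1.660e+07) = 72.20 dB(A).

72.2 dB(A)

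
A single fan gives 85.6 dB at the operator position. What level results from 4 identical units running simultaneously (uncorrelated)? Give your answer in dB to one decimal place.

91.6 dB

With 4 equal, uncorrelated contributions the intensity is 4× that of one unit, giving a rise of 10·log₁₀ 4.
L_total = 85.6 + 10·log₁₀(4) = 85.6 + 6.021 = 91.62 dB.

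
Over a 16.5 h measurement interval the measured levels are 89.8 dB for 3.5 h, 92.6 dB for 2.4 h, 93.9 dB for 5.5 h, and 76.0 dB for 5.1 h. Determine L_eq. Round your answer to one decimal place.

91.1 dB

The energy average is taken in the linear domain: L_eq = 10·log₁₀[(Σ tᵢ·10^(Lᵢ/10))/T], T = 16.5 h.
Σ tᵢ·10^(Lᵢ/10) = 3.5·10^(89.8/10) + 2.4·10^(92.6/10) + 5.5·10^(93.9/10) + 5.1·10^(76.0/10) = 2.141e+10.
L_eq = 10·log₁₀(2.141e+10/16.5) = 91.13 dB.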